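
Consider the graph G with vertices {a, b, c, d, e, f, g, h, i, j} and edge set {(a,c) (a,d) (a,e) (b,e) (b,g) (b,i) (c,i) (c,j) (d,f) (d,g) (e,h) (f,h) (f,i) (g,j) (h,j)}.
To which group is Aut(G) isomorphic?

the symmetric group S_5

G is 3-regular on 10 vertices with no triangles and no 4-cycles (girth 5): this is the Petersen graph. It is a classical fact that the Petersen graph has automorphism group S_5 (order 120), arising from its description as the Kneser graph K(5,2).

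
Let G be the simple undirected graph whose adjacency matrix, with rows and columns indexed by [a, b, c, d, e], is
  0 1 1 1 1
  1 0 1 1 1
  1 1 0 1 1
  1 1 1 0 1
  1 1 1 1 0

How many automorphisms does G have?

All 5 vertices are pairwise adjacent: G = K_5. Every bijection on the vertex set is an automorphism of K_5; hence Aut(K_5) ≅ S_5, order 120.

120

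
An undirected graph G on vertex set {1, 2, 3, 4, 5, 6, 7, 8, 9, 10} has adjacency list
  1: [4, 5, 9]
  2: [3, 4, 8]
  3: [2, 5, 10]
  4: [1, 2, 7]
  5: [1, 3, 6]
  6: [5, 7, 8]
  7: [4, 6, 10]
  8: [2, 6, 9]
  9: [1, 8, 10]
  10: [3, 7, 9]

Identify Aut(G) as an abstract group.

S_5

G is 3-regular on 10 vertices with no triangles and no 4-cycles (girth 5): this is the Petersen graph. It is a classical fact that the Petersen graph has automorphism group S_5 (order 120), arising from its description as the Kneser graph K(5,2).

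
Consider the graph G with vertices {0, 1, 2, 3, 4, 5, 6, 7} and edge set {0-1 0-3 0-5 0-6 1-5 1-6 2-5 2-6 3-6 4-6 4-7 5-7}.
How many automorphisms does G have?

The degree sequence is [4, 3, 2, 2, 2, 4, 5, 2]. Checking the degree-preserving permutations of the vertex set shows that none except the identity preserves every edge, so Aut(G) is trivial.

1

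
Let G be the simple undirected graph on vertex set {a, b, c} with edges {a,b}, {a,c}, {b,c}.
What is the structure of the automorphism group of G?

the symmetric group on 3 letters

Every vertex has degree 2, so G is the complete graph K_3. Any permutation of the 3 vertices preserves K_3, so Aut(K_3) = S_3 of order 3! = 6.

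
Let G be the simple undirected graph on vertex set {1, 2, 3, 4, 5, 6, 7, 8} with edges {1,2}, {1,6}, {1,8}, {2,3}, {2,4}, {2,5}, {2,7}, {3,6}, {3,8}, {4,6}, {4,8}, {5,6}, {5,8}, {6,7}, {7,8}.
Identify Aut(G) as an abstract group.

The vertices split by degree into {2, 6, 8} (degree 5) and {1, 3, 4, 5, 7} (degree 3); every edge runs between the two parts, so G is the complete bipartite graph K_{3,5}. Automorphisms preserve the bipartition setwise (since the parts differ in size) and act as S_3 × S_5 within it; |Aut| = 720.

S_3 × S_5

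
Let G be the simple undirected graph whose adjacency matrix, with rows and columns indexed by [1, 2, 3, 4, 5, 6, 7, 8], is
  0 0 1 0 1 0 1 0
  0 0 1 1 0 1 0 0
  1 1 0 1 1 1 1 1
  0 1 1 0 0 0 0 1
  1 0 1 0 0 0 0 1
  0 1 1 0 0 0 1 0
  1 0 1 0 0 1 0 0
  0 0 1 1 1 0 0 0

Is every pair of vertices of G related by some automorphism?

No

Vertex 3 is the only vertex of degree 7, so every automorphism fixes it; G is not vertex-transitive.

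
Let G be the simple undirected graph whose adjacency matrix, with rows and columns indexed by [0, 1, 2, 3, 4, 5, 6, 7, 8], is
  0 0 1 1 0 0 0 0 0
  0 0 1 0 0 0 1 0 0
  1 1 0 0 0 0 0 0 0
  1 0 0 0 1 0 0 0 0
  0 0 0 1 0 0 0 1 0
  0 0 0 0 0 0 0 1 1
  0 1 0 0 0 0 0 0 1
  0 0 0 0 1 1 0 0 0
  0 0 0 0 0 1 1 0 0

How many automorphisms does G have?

18

G is 2-regular and connected on 9 vertices, i.e. the cycle C_9. C_9 has 9 rotations and 9 reflections, so Aut(C_9) ≅ D_9 of order 18.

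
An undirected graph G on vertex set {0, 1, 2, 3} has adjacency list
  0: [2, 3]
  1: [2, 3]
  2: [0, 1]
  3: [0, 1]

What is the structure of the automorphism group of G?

G is 2-regular and bipartite on 2^2 = 4 vertices with girth 4; it is the hypercube graph Q_2. Aut(Q_2) consists of the signed permutations of the 2 coordinate axes: 2! permutations times 2^2 sign flips, so |Aut| = 2^2·2! = 8.

the dihedral group of order 8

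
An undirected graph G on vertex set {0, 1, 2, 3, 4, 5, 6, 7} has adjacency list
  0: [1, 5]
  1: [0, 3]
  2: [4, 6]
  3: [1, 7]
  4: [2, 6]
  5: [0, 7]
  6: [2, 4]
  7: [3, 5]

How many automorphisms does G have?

60

G has two connected components, {0, 1, 3, 5, 7} and {2, 4, 6}; each is 2-regular, so G = C_5 ⊔ C_3. The components are non-isomorphic (different sizes), so Aut(G) = Aut(C_5) × Aut(C_3) = D_5 × D_3 of order 10·6 = 60.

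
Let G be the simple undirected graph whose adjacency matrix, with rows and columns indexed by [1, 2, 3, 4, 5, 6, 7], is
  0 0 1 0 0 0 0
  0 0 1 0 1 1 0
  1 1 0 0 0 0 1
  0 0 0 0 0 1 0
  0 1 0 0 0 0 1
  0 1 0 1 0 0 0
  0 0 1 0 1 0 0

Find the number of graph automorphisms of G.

1

The degree sequence is [1, 3, 3, 1, 2, 2, 2]. Checking the degree-preserving permutations of the vertex set shows that none except the identity preserves every edge, so Aut(G) is trivial.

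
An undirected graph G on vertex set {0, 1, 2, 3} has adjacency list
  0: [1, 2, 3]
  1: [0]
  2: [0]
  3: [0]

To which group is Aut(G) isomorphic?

Vertex 0 has degree 3 and every other vertex has degree 1, so G is the star K_{1,3} with centre 0. The 3 leaves are pairwise interchangeable while the centre is fixed, giving Aut(G) = S_3.

S_3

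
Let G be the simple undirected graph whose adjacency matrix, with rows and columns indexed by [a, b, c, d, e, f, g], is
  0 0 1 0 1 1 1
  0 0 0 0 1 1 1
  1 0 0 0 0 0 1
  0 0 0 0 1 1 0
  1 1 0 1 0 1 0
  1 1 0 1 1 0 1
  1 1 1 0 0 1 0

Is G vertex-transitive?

Vertex b is the only vertex of degree 3, so every automorphism fixes it; G is not vertex-transitive.

No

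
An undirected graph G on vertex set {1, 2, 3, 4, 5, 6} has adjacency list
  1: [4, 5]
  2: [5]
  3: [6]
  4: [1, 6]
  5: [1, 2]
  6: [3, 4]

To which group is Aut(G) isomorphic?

C_2

The degree sequence is [2, 1, 1, 2, 2, 2]; the two degree-1 vertices 2 and 3 are the ends of a path, so G = P_6. A path has exactly one nontrivial symmetry — reversal — giving Aut(G) of order 2.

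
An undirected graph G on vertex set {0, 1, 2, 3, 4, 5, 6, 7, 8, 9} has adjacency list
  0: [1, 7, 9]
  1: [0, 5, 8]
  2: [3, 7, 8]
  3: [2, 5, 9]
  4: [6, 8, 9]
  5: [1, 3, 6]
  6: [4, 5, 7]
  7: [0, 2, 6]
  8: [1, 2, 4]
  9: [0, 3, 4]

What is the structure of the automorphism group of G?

G is 3-regular on 10 vertices with no triangles and no 4-cycles (girth 5): this is the Petersen graph. Viewing the Petersen graph as the Kneser graph K(5,2) — vertices are 2-subsets of {1,…,5}, edges join disjoint pairs — its automorphisms are exactly the permutations of the 5-element set, so Aut ≅ S_5 of order 120.

S_5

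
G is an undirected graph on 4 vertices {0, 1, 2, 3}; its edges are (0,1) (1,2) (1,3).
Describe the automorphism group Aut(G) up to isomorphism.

S_3

Vertex 1 has degree 3 and every other vertex has degree 1, so G is the star K_{1,3} with centre 1. Any automorphism fixes the centre and permutes the 3 leaves freely, so Aut(G) ≅ S_3 of order 3! = 6.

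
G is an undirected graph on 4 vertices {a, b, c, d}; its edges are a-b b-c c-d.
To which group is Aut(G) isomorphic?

C_2

The degree sequence is [1, 2, 2, 1]; the two degree-1 vertices a and d are the ends of a path, so G = P_4. The only nontrivial automorphism of a path is the end-to-end reflection, so Aut(G) ≅ Z_2.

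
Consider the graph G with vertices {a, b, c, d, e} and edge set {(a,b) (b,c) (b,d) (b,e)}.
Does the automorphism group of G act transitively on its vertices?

No

Vertex b is the only vertex of degree 4, so every automorphism fixes it; G is not vertex-transitive.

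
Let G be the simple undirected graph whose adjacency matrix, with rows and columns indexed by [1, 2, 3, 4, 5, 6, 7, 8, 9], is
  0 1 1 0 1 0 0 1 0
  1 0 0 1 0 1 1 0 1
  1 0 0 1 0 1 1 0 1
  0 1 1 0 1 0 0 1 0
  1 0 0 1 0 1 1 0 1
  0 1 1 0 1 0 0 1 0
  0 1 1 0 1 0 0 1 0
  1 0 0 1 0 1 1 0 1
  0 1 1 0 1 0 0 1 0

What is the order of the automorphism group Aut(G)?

The vertices split by degree into {2, 3, 5, 8} (degree 5) and {1, 4, 6, 7, 9} (degree 4); every edge runs between the two parts, so G is the complete bipartite graph K_{4,5}. The parts have unequal sizes, so no automorphism swaps them; each part is permuted independently, giving S_5 × S_4 of order 5!·4! = 2880.

2880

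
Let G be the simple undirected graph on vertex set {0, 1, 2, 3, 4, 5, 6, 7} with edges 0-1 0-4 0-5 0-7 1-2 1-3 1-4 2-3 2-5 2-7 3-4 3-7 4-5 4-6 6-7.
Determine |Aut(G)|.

1

The degree sequence is [4, 4, 4, 4, 5, 3, 2, 4]. Checking the degree-preserving permutations of the vertex set shows that none except the identity preserves every edge, so Aut(G) is trivial.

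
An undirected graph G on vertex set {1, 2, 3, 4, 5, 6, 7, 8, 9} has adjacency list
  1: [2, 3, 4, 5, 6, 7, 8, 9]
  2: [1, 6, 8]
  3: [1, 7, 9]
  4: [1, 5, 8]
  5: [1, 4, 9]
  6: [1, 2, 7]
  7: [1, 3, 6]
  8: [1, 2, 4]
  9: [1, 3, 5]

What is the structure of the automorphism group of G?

D_8

Vertex 1 is the unique vertex of degree 8; the remaining 8 vertices each have degree 3 and induce a cycle, so G is the wheel on 9 vertices with hub 1. With the hub fixed, the remaining symmetry is that of the rim cycle C_8, giving the dihedral group D_8.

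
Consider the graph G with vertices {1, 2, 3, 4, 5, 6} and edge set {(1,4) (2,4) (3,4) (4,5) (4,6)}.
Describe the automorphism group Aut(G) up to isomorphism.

the symmetric group on 5 letters

Vertex 4 has degree 5 and every other vertex has degree 1, so G is the star K_{1,5} with centre 4. The 5 leaves are pairwise interchangeable while the centre is fixed, giving Aut(G) = S_5.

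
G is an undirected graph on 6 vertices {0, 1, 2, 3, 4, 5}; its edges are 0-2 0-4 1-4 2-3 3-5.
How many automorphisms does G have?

The degree sequence is [2, 1, 2, 2, 2, 1]; the two degree-1 vertices 1 and 5 are the ends of a path, so G = P_6. The only nontrivial automorphism of a path is the end-to-end reflection, so Aut(G) ≅ Z_2.

2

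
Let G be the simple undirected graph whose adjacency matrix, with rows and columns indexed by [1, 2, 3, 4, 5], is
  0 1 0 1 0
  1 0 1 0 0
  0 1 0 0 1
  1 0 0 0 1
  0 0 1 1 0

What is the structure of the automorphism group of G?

G is 2-regular and connected on 5 vertices, i.e. the cycle C_5. The automorphisms of the 5-cycle are exactly the symmetries of a regular 5-gon: the dihedral group D_5, |D_5| = 10.

the dihedral group of order 10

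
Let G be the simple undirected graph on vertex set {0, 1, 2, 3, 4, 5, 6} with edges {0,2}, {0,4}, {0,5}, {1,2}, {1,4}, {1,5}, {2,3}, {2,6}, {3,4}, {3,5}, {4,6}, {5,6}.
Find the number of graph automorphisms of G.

144

The vertices split by degree into {2, 4, 5} (degree 4) and {0, 1, 3, 6} (degree 3); every edge runs between the two parts, so G is the complete bipartite graph K_{3,4}. The parts have unequal sizes, so no automorphism swaps them; each part is permuted independently, giving S_4 × S_3 of order 4!·3! = 144.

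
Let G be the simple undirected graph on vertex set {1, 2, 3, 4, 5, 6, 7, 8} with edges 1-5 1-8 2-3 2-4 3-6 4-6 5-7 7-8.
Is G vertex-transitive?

G has two connected components, {1, 5, 7, 8} and {2, 3, 4, 6}; each is 2-regular, so G = C_4 ⊔ C_4. With two isomorphic components, Aut(G) = Aut(C_4) ≀ S_2 = (D_4 × D_4) ⋊ Z_2: permute each cycle by D_4, then optionally swap the two cycles. Order 2·(2·4)² = 128. This group acts transitively on the 8 vertices.

Yes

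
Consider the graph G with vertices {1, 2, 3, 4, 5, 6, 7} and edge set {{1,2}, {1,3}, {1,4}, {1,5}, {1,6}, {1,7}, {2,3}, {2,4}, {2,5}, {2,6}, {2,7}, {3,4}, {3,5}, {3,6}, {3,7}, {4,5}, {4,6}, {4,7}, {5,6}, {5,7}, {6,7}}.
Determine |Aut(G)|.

Every vertex has degree 6, so G is the complete graph K_7. Any permutation of the 7 vertices preserves K_7, so Aut(K_7) = S_7 of order 7! = 5040.

5040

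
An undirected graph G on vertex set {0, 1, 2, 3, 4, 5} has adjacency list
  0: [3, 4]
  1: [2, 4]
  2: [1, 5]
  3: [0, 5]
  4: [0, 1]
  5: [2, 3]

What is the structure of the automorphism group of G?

G is 2-regular and connected on 6 vertices, i.e. the cycle C_6. The automorphisms of the 6-cycle are exactly the symmetries of a regular 6-gon: the dihedral group D_6, |D_6| = 12.

the dihedral group of order 12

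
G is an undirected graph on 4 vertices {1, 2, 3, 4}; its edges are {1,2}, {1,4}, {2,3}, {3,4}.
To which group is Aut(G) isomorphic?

G is 2-regular and bipartite on 2^2 = 4 vertices with girth 4; it is the hypercube graph Q_2. The symmetry group of the 2-cube is the hyperoctahedral group B_2 = Z_2 ≀ S_2, of order 2^2·2! = 8.

the dihedral group of order 8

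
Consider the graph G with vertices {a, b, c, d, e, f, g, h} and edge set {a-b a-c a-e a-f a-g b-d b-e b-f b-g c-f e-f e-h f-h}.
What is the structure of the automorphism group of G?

The degree sequence is [5, 5, 2, 1, 4, 5, 2, 2]. Checking the degree-preserving permutations of the vertex set shows that none except the identity preserves every edge, so Aut(G) is trivial.

{e}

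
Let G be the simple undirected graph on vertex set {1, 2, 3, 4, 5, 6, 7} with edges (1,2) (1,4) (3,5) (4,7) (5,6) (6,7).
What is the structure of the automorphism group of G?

the cyclic group of order 2

The degree sequence is [2, 1, 1, 2, 2, 2, 2]; the two degree-1 vertices 2 and 3 are the ends of a path, so G = P_7. A path has exactly one nontrivial symmetry — reversal — giving Aut(G) of order 2.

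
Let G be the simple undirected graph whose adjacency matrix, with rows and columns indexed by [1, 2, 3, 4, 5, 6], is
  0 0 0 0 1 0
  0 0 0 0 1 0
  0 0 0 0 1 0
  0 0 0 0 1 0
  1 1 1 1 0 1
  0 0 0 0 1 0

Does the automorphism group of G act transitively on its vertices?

Vertex 5 is the only vertex of degree 5, so every automorphism fixes it; G is not vertex-transitive.

No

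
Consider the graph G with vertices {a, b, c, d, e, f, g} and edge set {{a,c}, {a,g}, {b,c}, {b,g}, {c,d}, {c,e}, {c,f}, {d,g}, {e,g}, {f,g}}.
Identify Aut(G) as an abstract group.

The vertices split by degree into {c, g} (degree 5) and {a, b, d, e, f} (degree 2); every edge runs between the two parts, so G is the complete bipartite graph K_{2,5}. The parts have unequal sizes, so no automorphism swaps them; each part is permuted independently, giving S_2 × S_5 of order 2!·5! = 240.

S_2 × S_5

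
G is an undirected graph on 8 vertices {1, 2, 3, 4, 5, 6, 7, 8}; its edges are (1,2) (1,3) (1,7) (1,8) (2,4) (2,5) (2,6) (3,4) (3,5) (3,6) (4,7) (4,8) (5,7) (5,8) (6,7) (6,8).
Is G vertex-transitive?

Yes

G is 4-regular and bipartite with parts {1, 4, 5, 6} and {2, 3, 7, 8} (each part is independent and every cross-pair is an edge), so G = K_{4,4}. Each part can be permuted independently (S_4 × S_4) and the two equal-size parts can also be swapped, giving (S_4 × S_4) ⋊ Z_2 of order 2·(4!)² = 1152. This group acts transitively on the 8 vertices.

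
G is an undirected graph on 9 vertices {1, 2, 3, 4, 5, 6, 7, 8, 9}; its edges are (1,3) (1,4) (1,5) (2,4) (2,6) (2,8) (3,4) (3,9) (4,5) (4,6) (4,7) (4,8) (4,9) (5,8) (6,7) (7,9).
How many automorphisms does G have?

16

Vertex 4 is the unique vertex of degree 8; the remaining 8 vertices each have degree 3 and induce a cycle, so G is the wheel on 9 vertices with hub 4. Every automorphism fixes the hub and acts on the rim 8-cycle, so Aut(G) ≅ Aut(C_8) = D_8 of order 16.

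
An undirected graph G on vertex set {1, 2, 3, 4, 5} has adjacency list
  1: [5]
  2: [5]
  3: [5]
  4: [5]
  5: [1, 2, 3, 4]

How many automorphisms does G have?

24

Vertex 5 has degree 4 and every other vertex has degree 1, so G is the star K_{1,4} with centre 5. The 4 leaves are pairwise interchangeable while the centre is fixed, giving Aut(G) = S_4.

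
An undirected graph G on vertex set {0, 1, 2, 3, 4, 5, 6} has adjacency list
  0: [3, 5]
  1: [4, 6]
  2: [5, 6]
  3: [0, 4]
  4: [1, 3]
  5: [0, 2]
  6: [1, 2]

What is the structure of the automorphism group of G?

the dihedral group of order 14

G is 2-regular and connected on 7 vertices, i.e. the cycle C_7. C_7 has 7 rotations and 7 reflections, so Aut(C_7) ≅ D_7 of order 14.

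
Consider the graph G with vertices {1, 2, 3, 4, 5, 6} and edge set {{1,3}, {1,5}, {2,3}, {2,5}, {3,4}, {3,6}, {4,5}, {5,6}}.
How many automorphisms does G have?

The vertices split by degree into {3, 5} (degree 4) and {1, 2, 4, 6} (degree 2); every edge runs between the two parts, so G is the complete bipartite graph K_{2,4}. The parts have unequal sizes, so no automorphism swaps them; each part is permuted independently, giving S_2 × S_4 of order 2!·4! = 48.

48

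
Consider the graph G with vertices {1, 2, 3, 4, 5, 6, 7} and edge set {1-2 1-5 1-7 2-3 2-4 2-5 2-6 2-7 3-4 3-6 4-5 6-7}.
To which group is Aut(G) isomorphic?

the dihedral group of order 12

Vertex 2 is the unique vertex of degree 6; the remaining 6 vertices each have degree 3 and induce a cycle, so G is the wheel on 7 vertices with hub 2. With the hub fixed, the remaining symmetry is that of the rim cycle C_6, giving the dihedral group D_6.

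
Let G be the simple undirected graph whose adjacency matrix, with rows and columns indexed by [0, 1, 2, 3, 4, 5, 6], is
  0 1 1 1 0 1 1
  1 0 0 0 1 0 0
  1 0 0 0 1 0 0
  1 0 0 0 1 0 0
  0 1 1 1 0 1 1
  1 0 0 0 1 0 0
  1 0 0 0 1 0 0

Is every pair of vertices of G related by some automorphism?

No

Automorphisms preserve degree, but G has vertices of degree 2 and vertices of degree 5; no automorphism maps one to the other, so G is not vertex-transitive.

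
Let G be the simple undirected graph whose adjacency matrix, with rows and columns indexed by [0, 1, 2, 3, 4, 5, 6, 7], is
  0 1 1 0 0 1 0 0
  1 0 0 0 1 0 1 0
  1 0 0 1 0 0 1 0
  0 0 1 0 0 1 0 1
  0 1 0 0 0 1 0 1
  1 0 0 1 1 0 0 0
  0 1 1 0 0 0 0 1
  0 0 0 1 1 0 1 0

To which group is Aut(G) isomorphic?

the hyperoctahedral group B_3

G is 3-regular and bipartite on 2^3 = 8 vertices with girth 4; it is the hypercube graph Q_3. The symmetry group of the 3-cube is the hyperoctahedral group B_3 = Z_2 ≀ S_3, of order 2^3·3! = 48.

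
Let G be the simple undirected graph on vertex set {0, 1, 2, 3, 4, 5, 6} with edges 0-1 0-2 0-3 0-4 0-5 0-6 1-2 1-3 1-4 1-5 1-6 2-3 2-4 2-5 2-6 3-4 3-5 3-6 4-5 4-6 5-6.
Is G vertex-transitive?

Every vertex has degree 6, so G is the complete graph K_7. Every bijection on the vertex set is an automorphism of K_7; hence Aut(K_7) ≅ S_7, order 5040. This group acts transitively on the 7 vertices.

Yes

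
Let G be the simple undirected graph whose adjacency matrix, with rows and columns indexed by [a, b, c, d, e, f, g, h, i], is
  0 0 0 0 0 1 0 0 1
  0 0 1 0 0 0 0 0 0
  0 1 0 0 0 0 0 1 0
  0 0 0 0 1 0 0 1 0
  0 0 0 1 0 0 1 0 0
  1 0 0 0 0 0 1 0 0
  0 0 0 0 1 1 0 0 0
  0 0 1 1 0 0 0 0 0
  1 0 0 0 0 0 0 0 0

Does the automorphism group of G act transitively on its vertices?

No

Automorphisms preserve degree, but G has vertices of degree 1 and vertices of degree 2; no automorphism maps one to the other, so G is not vertex-transitive.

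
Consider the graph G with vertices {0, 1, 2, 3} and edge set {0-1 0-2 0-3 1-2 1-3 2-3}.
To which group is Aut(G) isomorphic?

All 4 vertices are pairwise adjacent: G = K_4. Every bijection on the vertex set is an automorphism of K_4; hence Aut(K_4) ≅ S_4, order 24.

S_4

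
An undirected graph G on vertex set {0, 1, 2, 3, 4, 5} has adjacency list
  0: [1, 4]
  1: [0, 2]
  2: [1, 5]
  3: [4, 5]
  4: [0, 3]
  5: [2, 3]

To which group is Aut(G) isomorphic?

the dihedral group of order 12

Every vertex has degree 2 and the graph is connected, so G is the 6-cycle C_6. The automorphisms of the 6-cycle are exactly the symmetries of a regular 6-gon: the dihedral group D_6, |D_6| = 12.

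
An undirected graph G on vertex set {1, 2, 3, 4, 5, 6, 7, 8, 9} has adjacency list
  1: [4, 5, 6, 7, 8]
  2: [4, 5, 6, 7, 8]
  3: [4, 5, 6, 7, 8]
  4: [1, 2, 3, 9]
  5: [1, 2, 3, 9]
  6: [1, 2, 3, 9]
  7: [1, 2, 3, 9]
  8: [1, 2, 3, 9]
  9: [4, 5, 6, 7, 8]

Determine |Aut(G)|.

The vertices split by degree into {1, 2, 3, 9} (degree 5) and {4, 5, 6, 7, 8} (degree 4); every edge runs between the two parts, so G is the complete bipartite graph K_{4,5}. Automorphisms preserve the bipartition setwise (since the parts differ in size) and act as S_5 × S_4 within it; |Aut| = 2880.

2880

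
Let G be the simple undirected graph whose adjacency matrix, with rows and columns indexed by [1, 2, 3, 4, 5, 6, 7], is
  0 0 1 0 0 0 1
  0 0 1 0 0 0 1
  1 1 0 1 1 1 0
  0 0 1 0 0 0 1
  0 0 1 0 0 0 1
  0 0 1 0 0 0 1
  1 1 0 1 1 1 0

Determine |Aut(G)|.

The vertices split by degree into {3, 7} (degree 5) and {1, 2, 4, 5, 6} (degree 2); every edge runs between the two parts, so G is the complete bipartite graph K_{2,5}. Automorphisms preserve the bipartition setwise (since the parts differ in size) and act as S_5 × S_2 within it; |Aut| = 240.

240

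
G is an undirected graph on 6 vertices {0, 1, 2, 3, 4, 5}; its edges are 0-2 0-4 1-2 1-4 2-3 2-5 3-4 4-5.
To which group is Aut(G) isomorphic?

The vertices split by degree into {2, 4} (degree 4) and {0, 1, 3, 5} (degree 2); every edge runs between the two parts, so G is the complete bipartite graph K_{2,4}. The parts have unequal sizes, so no automorphism swaps them; each part is permuted independently, giving S_2 × S_4 of order 2!·4! = 48.

S_2 × S_4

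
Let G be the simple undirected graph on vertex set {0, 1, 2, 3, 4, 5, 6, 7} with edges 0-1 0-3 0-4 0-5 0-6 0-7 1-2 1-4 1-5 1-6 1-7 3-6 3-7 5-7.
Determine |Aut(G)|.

1

Degrees alone do not determine every vertex (e.g. 0 and 1 both have degree 6), but their neighbour-degree multisets differ: N(0) has degrees [2, 3, 3, 3, 4, 6] while N(1) has degrees [1, 2, 3, 3, 4, 6]. Repeating this refinement separates all vertices, so the only automorphism is the identity.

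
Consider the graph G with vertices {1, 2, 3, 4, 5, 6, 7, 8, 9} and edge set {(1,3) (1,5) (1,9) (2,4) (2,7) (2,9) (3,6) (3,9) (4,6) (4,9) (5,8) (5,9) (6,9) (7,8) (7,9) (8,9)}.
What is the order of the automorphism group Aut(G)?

16

Vertex 9 is the unique vertex of degree 8; the remaining 8 vertices each have degree 3 and induce a cycle, so G is the wheel on 9 vertices with hub 9. Every automorphism fixes the hub and acts on the rim 8-cycle, so Aut(G) ≅ Aut(C_8) = D_8 of order 16.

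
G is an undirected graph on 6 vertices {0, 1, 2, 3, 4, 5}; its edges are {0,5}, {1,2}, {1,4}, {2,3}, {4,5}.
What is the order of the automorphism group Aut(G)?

2

The degree sequence is [1, 2, 2, 1, 2, 2]; the two degree-1 vertices 0 and 3 are the ends of a path, so G = P_6. A path has exactly one nontrivial symmetry — reversal — giving Aut(G) of order 2.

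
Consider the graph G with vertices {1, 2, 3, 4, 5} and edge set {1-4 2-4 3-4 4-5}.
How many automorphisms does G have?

Vertex 4 has degree 4 and every other vertex has degree 1, so G is the star K_{1,4} with centre 4. The 4 leaves are pairwise interchangeable while the centre is fixed, giving Aut(G) = S_4.

24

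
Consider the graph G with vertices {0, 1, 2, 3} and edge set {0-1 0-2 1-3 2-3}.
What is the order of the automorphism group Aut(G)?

Every vertex has degree 2 and the graph is connected, so G is the 4-cycle C_4. C_4 has 4 rotations and 4 reflections, so Aut(C_4) ≅ D_4 of order 8.

8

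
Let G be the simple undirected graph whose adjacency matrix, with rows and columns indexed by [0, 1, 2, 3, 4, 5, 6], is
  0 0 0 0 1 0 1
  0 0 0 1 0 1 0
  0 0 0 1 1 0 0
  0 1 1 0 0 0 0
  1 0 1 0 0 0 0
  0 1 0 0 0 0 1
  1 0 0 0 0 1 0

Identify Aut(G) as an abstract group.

D_7

Every vertex has degree 2 and the graph is connected, so G is the 7-cycle C_7. C_7 has 7 rotations and 7 reflections, so Aut(C_7) ≅ D_7 of order 14.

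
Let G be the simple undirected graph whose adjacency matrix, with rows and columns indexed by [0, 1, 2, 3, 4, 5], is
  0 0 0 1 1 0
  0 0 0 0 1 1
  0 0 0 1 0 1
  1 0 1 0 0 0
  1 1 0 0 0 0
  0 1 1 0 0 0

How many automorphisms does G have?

12

Every vertex has degree 2 and the graph is connected, so G is the 6-cycle C_6. C_6 has 6 rotations and 6 reflections, so Aut(C_6) ≅ D_6 of order 12.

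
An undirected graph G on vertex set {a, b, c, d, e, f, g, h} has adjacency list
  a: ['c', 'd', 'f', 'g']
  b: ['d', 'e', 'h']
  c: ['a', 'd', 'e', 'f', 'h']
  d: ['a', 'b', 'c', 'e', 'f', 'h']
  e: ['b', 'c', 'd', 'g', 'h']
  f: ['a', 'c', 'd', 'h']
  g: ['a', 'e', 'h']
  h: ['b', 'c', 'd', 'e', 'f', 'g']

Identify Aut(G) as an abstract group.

Degrees alone do not determine every vertex (e.g. a and f both have degree 4), but their neighbour-degree multisets differ: N(a) has degrees [3, 4, 5, 6] while N(f) has degrees [4, 5, 6, 6]. Repeating this refinement separates all vertices, so the only automorphism is the identity.

the trivial group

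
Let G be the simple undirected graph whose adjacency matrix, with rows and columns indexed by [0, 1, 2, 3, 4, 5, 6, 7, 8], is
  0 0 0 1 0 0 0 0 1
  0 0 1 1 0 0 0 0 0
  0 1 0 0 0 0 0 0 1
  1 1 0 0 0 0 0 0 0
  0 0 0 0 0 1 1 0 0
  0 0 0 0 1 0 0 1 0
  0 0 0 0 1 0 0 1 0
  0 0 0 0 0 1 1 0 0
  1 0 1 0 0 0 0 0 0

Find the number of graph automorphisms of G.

G has two connected components, {0, 1, 2, 3, 8} and {4, 5, 6, 7}; each is 2-regular, so G = C_5 ⊔ C_4. The components are non-isomorphic (different sizes), so Aut(G) = Aut(C_5) × Aut(C_4) = D_5 × D_4 of order 10·8 = 80.

80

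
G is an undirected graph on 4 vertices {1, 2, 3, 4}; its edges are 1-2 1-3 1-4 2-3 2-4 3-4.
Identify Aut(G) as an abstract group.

S_4

All 4 vertices are pairwise adjacent: G = K_4. Any permutation of the 4 vertices preserves K_4, so Aut(K_4) = S_4 of order 4! = 24.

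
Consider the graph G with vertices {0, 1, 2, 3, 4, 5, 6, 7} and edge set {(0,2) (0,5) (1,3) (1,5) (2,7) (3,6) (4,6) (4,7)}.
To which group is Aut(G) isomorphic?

D_8

Every vertex has degree 2 and the graph is connected, so G is the 8-cycle C_8. C_8 has 8 rotations and 8 reflections, so Aut(C_8) ≅ D_8 of order 16.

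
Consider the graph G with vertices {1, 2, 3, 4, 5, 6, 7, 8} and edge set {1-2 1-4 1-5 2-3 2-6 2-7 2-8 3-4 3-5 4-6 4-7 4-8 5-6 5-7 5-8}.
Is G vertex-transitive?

Automorphisms preserve degree, but G has vertices of degree 3 and vertices of degree 5; no automorphism maps one to the other, so G is not vertex-transitive.

No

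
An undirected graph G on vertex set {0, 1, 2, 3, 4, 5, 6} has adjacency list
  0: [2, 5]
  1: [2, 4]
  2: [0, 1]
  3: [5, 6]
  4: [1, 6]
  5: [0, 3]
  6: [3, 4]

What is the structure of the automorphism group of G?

D_7

Every vertex has degree 2 and the graph is connected, so G is the 7-cycle C_7. C_7 has 7 rotations and 7 reflections, so Aut(C_7) ≅ D_7 of order 14.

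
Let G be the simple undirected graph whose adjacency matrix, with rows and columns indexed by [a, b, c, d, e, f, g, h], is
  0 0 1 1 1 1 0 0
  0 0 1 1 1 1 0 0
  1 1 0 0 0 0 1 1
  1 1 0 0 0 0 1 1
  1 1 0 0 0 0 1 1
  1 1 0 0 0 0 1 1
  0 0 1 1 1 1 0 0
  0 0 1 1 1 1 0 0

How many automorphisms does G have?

1152

G is 4-regular and bipartite with parts {c, d, e, f} and {a, b, g, h} (each part is independent and every cross-pair is an edge), so G = K_{4,4}. Each part can be permuted independently (S_4 × S_4) and the two equal-size parts can also be swapped, giving (S_4 × S_4) ⋊ Z_2 of order 2·(4!)² = 1152.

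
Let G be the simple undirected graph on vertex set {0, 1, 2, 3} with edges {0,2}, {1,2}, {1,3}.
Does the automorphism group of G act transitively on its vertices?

No

Automorphisms preserve degree, but G has vertices of degree 1 and vertices of degree 2; no automorphism maps one to the other, so G is not vertex-transitive.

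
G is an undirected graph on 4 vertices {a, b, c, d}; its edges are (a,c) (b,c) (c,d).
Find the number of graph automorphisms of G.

6

Vertex c has degree 3 and every other vertex has degree 1, so G is the star K_{1,3} with centre c. Any automorphism fixes the centre and permutes the 3 leaves freely, so Aut(G) ≅ S_3 of order 3! = 6.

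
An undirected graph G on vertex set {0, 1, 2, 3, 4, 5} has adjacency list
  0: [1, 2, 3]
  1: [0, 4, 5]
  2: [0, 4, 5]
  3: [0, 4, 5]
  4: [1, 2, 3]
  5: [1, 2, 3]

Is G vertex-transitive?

G is 3-regular and bipartite with parts {0, 4, 5} and {1, 2, 3} (each part is independent and every cross-pair is an edge), so G = K_{3,3}. Aut(K_{3,3}) is the wreath product S_3 ≀ Z_2: permute within each part, then optionally swap the parts; |Aut| = 2·(3!)² = 72. Under this action every vertex can be carried to every other, so G is vertex-transitive.

Yes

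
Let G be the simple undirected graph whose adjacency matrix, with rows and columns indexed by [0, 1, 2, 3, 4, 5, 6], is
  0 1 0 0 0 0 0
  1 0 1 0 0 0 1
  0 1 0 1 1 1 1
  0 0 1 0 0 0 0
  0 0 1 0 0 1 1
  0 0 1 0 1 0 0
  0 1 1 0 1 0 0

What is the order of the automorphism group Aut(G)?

Degrees alone do not determine every vertex (e.g. 0 and 3 both have degree 1), but their neighbour-degree multisets differ: N(0) has degrees [3] while N(3) has degrees [5]. Repeating this refinement separates all vertices, so the only automorphism is the identity.

1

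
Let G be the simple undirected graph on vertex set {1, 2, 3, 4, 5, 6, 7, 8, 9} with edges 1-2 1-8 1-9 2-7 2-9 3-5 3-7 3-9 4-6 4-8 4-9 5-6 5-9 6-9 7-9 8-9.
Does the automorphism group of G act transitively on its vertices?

No

Vertex 9 is the only vertex of degree 8, so every automorphism fixes it; G is not vertex-transitive.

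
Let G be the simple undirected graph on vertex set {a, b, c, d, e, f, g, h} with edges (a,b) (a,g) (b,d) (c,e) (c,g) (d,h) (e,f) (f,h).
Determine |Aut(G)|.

Every vertex has degree 2 and the graph is connected, so G is the 8-cycle C_8. The automorphisms of the 8-cycle are exactly the symmetries of a regular 8-gon: the dihedral group D_8, |D_8| = 16.

16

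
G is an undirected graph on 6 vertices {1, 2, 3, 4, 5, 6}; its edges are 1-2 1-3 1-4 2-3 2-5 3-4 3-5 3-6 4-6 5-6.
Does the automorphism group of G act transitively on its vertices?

No

Vertex 3 is the only vertex of degree 5, so every automorphism fixes it; G is not vertex-transitive.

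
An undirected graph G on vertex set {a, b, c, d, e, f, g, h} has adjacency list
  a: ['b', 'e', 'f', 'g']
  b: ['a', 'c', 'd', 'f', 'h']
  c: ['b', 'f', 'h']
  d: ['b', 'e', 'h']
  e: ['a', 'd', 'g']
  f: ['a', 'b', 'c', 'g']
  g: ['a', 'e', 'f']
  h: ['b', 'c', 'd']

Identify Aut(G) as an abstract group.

the trivial group

The degree sequence is [4, 5, 3, 3, 3, 4, 3, 3]. Checking the degree-preserving permutations of the vertex set shows that none except the identity preserves every edge, so Aut(G) is trivial.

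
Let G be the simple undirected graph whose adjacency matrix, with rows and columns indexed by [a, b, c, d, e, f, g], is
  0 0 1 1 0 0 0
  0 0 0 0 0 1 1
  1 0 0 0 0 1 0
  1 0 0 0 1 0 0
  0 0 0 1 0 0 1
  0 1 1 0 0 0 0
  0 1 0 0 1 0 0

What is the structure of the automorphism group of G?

Every vertex has degree 2 and the graph is connected, so G is the 7-cycle C_7. C_7 has 7 rotations and 7 reflections, so Aut(C_7) ≅ D_7 of order 14.

the dihedral group of order 14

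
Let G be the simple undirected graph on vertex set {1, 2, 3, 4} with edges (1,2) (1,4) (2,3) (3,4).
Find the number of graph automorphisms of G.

G is 2-regular and bipartite on 2^2 = 4 vertices with girth 4; it is the hypercube graph Q_2. Aut(Q_2) consists of the signed permutations of the 2 coordinate axes: 2! permutations times 2^2 sign flips, so |Aut| = 2^2·2! = 8.

8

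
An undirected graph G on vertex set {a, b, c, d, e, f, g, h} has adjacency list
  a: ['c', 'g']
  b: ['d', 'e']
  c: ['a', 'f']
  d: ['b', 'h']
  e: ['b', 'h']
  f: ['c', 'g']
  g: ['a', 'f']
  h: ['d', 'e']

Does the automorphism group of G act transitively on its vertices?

G has two connected components, {b, d, e, h} and {a, c, f, g}; each is 2-regular, so G = C_4 ⊔ C_4. With two isomorphic components, Aut(G) = Aut(C_4) ≀ S_2 = (D_4 × D_4) ⋊ Z_2: permute each cycle by D_4, then optionally swap the two cycles. Order 2·(2·4)² = 128. Under this action every vertex can be carried to every other, so G is vertex-transitive.

Yes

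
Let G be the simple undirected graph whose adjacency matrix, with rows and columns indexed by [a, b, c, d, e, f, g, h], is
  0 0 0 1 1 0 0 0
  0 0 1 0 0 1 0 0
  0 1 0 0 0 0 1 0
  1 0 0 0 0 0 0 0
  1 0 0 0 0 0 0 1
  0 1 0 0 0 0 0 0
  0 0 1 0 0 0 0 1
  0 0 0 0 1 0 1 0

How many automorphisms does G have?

2

The degree sequence is [2, 2, 2, 1, 2, 1, 2, 2]; the two degree-1 vertices d and f are the ends of a path, so G = P_8. The only nontrivial automorphism of a path is the end-to-end reflection, so Aut(G) ≅ Z_2.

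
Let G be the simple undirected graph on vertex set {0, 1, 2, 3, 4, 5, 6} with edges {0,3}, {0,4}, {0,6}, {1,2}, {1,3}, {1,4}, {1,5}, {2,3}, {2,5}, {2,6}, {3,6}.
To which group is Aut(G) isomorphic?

1

Degrees alone do not determine every vertex (e.g. 0 and 6 both have degree 3), but their neighbour-degree multisets differ: N(0) has degrees [2, 3, 4] while N(6) has degrees [3, 4, 4]. Repeating this refinement separates all vertices, so the only automorphism is the identity.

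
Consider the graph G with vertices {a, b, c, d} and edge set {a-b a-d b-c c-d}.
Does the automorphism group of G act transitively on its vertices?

Yes

G is 2-regular and bipartite on 2^2 = 4 vertices with girth 4; it is the hypercube graph Q_2. Aut(Q_2) consists of the signed permutations of the 2 coordinate axes: 2! permutations times 2^2 sign flips, so |Aut| = 2^2·2! = 8. This group acts transitively on the 4 vertices.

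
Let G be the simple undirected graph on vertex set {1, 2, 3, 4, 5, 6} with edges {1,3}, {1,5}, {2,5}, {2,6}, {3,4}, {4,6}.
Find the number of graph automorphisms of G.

G is 2-regular and connected on 6 vertices, i.e. the cycle C_6. C_6 has 6 rotations and 6 reflections, so Aut(C_6) ≅ D_6 of order 12.

12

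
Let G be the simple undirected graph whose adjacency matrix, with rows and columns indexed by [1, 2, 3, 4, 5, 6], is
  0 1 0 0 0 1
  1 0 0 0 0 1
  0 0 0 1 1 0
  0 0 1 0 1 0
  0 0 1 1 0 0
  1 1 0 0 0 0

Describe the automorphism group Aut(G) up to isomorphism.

D_3 ≀ Z_2

G has two connected components, {1, 2, 6} and {3, 4, 5}; each is 2-regular, so G = C_3 ⊔ C_3. With two isomorphic components, Aut(G) = Aut(C_3) ≀ S_2 = (D_3 × D_3) ⋊ Z_2: permute each cycle by D_3, then optionally swap the two cycles. Order 2·(2·3)² = 72.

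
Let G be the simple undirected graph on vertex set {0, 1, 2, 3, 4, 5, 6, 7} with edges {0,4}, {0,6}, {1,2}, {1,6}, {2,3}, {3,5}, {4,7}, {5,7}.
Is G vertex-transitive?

Yes

G is 2-regular and connected on 8 vertices, i.e. the cycle C_8. The automorphisms of the 8-cycle are exactly the symmetries of a regular 8-gon: the dihedral group D_8, |D_8| = 16. This group acts transitively on the 8 vertices.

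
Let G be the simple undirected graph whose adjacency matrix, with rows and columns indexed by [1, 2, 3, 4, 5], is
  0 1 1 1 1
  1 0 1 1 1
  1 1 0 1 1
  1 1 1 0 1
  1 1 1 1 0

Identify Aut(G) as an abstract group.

S_5

All 5 vertices are pairwise adjacent: G = K_5. Any permutation of the 5 vertices preserves K_5, so Aut(K_5) = S_5 of order 5! = 120.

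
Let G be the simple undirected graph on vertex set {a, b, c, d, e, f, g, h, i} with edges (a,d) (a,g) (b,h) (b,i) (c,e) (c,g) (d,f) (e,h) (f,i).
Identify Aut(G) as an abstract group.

G is 2-regular and connected on 9 vertices, i.e. the cycle C_9. C_9 has 9 rotations and 9 reflections, so Aut(C_9) ≅ D_9 of order 18.

D_9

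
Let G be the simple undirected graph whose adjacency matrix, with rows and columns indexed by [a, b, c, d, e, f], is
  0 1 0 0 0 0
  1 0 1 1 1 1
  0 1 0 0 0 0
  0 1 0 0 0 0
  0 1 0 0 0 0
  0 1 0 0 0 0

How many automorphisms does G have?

Vertex b has degree 5 and every other vertex has degree 1, so G is the star K_{1,5} with centre b. Any automorphism fixes the centre and permutes the 5 leaves freely, so Aut(G) ≅ S_5 of order 5! = 120.

120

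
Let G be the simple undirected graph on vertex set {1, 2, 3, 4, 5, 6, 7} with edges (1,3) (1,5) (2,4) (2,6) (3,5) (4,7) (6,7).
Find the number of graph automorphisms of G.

G has two connected components, {2, 4, 6, 7} and {1, 3, 5}; each is 2-regular, so G = C_4 ⊔ C_3. No automorphism exchanges components of different sizes, hence Aut(G) is the direct product D_3 × D_4, order 48.

48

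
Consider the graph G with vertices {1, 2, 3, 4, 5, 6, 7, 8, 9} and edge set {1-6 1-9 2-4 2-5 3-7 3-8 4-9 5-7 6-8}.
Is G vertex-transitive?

Yes

Every vertex has degree 2 and the graph is connected, so G is the 9-cycle C_9. C_9 has 9 rotations and 9 reflections, so Aut(C_9) ≅ D_9 of order 18. Under this action every vertex can be carried to every other, so G is vertex-transitive.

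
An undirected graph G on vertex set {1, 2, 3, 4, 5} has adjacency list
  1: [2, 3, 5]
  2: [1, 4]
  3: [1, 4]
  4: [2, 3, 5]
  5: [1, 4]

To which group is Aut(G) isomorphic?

The vertices split by degree into {1, 4} (degree 3) and {2, 3, 5} (degree 2); every edge runs between the two parts, so G is the complete bipartite graph K_{2,3}. Automorphisms preserve the bipartition setwise (since the parts differ in size) and act as S_2 × S_3 within it; |Aut| = 12.

S_2 × S_3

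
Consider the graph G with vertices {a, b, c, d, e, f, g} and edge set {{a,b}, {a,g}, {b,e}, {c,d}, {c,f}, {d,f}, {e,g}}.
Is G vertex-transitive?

G has two connected components, {a, b, e, g} and {c, d, f}; each is 2-regular, so G = C_4 ⊔ C_3. The orbit of a under Aut(G) is {a, b, e, g}, which does not contain c, so G is not vertex-transitive.

No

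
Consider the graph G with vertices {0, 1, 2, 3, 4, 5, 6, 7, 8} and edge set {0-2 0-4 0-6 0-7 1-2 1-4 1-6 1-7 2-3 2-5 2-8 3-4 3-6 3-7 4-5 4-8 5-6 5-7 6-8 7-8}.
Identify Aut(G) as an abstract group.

The vertices split by degree into {2, 4, 6, 7} (degree 5) and {0, 1, 3, 5, 8} (degree 4); every edge runs between the two parts, so G is the complete bipartite graph K_{4,5}. The parts have unequal sizes, so no automorphism swaps them; each part is permuted independently, giving S_5 × S_4 of order 5!·4! = 2880.

S_5 × S_4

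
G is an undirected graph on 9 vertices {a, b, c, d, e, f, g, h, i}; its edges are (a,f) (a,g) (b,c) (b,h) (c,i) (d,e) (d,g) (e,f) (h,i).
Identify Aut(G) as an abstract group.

D_5 × D_4

G has two connected components, {a, d, e, f, g} and {b, c, h, i}; each is 2-regular, so G = C_5 ⊔ C_4. The components are non-isomorphic (different sizes), so Aut(G) = Aut(C_5) × Aut(C_4) = D_5 × D_4 of order 10·8 = 80.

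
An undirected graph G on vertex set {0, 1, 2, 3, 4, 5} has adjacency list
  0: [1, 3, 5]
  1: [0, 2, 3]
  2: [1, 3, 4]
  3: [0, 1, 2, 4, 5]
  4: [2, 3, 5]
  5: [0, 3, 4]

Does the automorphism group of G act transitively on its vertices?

No

Vertex 3 is the only vertex of degree 5, so every automorphism fixes it; G is not vertex-transitive.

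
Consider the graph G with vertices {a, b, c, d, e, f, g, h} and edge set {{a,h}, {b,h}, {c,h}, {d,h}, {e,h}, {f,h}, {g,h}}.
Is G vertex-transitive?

Vertex h is the only vertex of degree 7, so every automorphism fixes it; G is not vertex-transitive.

No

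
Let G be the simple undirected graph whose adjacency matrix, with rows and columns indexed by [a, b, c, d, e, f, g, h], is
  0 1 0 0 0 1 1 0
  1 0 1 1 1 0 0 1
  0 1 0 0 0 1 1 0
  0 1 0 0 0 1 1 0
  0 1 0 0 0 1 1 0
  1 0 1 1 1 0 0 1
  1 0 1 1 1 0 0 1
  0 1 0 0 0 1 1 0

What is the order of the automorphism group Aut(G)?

The vertices split by degree into {b, f, g} (degree 5) and {a, c, d, e, h} (degree 3); every edge runs between the two parts, so G is the complete bipartite graph K_{3,5}. The parts have unequal sizes, so no automorphism swaps them; each part is permuted independently, giving S_5 × S_3 of order 5!·3! = 720.

720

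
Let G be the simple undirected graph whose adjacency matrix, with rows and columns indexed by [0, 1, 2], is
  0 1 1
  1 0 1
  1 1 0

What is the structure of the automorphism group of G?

All 3 vertices are pairwise adjacent: G = K_3. Any permutation of the 3 vertices preserves K_3, so Aut(K_3) = S_3 of order 3! = 6.

S_3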